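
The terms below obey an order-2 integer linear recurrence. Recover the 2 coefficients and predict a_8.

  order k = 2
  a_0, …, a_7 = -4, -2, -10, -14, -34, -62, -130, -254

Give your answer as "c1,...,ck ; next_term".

  a_2 = 1·-2 + 2·-4 = -10
  a_3 = 1·-10 + 2·-2 = -14
  a_4 = 1·-14 + 2·-10 = -34
  a_5 = 1·-34 + 2·-14 = -62
  a_6 = 1·-62 + 2·-34 = -130
  a_7 = 1·-130 + 2·-62 = -254
  a_8 = 1·-254 + 2·-130 = -514

1,2 ; -514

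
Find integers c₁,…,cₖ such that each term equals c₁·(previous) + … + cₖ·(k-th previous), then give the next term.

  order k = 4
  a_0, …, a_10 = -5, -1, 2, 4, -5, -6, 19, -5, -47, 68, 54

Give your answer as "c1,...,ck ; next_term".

  a_4 = -1·4 + -3·2 + 0·-1 + -1·-5 = -5
  a_5 = -1·-5 + -3·4 + 0·2 + -1·-1 = -6
  a_6 = -1·-6 + -3·-5 + 0·4 + -1·2 = 19
  a_7 = -1·19 + -3·-6 + 0·-5 + -1·4 = -5
  a_8 = -1·-5 + -3·19 + 0·-6 + -1·-5 = -47
  a_9 = -1·-47 + -3·-5 + 0·19 + -1·-6 = 68
  a_10 = -1·68 + -3·-47 + 0·-5 + -1·19 = 54
  a_11 = -1·54 + -3·68 + 0·-47 + -1·-5 = -253

-1,-3,0,-1 ; -253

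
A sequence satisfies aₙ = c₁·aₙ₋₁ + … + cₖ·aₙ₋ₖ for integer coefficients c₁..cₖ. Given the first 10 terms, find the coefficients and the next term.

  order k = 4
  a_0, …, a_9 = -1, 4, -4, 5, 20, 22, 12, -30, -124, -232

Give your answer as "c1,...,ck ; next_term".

2,-2,0,-2 ; -240

  a_4 = 2·5 + -2·-4 + 0·4 + -2·-1 = 20
  a_5 = 2·20 + -2·5 + 0·-4 + -2·4 = 22
  a_6 = 2·22 + -2·20 + 0·5 + -2·-4 = 12
  a_7 = 2·12 + -2·22 + 0·20 + -2·5 = -30
  a_8 = 2·-30 + -2·12 + 0·22 + -2·20 = -124
  a_9 = 2·-124 + -2·-30 + 0·12 + -2·22 = -232
  a_10 = 2·-232 + -2·-124 + 0·-30 + -2·12 = -240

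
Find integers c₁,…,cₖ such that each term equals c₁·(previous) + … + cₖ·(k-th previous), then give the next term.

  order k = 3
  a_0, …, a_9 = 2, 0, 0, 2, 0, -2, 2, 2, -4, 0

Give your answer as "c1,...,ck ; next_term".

0,-1,1 ; 6

  a_3 = 0·0 + -1·0 + 1·2 = 2
  a_4 = 0·2 + -1·0 + 1·0 = 0
  a_5 = 0·0 + -1·2 + 1·0 = -2
  a_6 = 0·-2 + -1·0 + 1·2 = 2
  a_7 = 0·2 + -1·-2 + 1·0 = 2
  a_8 = 0·2 + -1·2 + 1·-2 = -4
  a_9 = 0·-4 + -1·2 + 1·2 = 0
  a_10 = 0·0 + -1·-4 + 1·2 = 6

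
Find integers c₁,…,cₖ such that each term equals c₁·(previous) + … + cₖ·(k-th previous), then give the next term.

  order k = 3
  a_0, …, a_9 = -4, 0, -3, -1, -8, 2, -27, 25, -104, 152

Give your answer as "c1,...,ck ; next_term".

-1,3,1 ; -439

  a_3 = -1·-3 + 3·0 + 1·-4 = -1
  a_4 = -1·-1 + 3·-3 + 1·0 = -8
  a_5 = -1·-8 + 3·-1 + 1·-3 = 2
  a_6 = -1·2 + 3·-8 + 1·-1 = -27
  a_7 = -1·-27 + 3·2 + 1·-8 = 25
  a_8 = -1·25 + 3·-27 + 1·2 = -104
  a_9 = -1·-104 + 3·25 + 1·-27 = 152
  a_10 = -1·152 + 3·-104 + 1·25 = -439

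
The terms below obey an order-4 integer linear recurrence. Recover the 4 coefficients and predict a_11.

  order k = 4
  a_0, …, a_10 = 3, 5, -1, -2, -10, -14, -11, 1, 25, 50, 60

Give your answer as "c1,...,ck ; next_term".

1,0,-1,-1 ; 34

  a_4 = 1·-2 + 0·-1 + -1·5 + -1·3 = -10
  a_5 = 1·-10 + 0·-2 + -1·-1 + -1·5 = -14
  a_6 = 1·-14 + 0·-10 + -1·-2 + -1·-1 = -11
  a_7 = 1·-11 + 0·-14 + -1·-10 + -1·-2 = 1
  a_8 = 1·1 + 0·-11 + -1·-14 + -1·-10 = 25
  a_9 = 1·25 + 0·1 + -1·-11 + -1·-14 = 50
  a_10 = 1·50 + 0·25 + -1·1 + -1·-11 = 60
  a_11 = 1·60 + 0·50 + -1·25 + -1·1 = 34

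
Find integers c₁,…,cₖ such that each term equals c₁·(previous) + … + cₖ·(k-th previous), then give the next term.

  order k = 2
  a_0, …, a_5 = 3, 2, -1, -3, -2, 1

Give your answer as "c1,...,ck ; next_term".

  a_2 = 1·2 + -1·3 = -1
  a_3 = 1·-1 + -1·2 = -3
  a_4 = 1·-3 + -1·-1 = -2
  a_5 = 1·-2 + -1·-3 = 1
  a_6 = 1·1 + -1·-2 = 3

1,-1 ; 3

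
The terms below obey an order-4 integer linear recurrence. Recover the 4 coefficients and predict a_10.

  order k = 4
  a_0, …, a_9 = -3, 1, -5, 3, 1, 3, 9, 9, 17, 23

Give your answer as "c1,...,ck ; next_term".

  a_4 = 1·3 + 1·-5 + 0·1 + -1·-3 = 1
  a_5 = 1·1 + 1·3 + 0·-5 + -1·1 = 3
  a_6 = 1·3 + 1·1 + 0·3 + -1·-5 = 9
  a_7 = 1·9 + 1·3 + 0·1 + -1·3 = 9
  a_8 = 1·9 + 1·9 + 0·3 + -1·1 = 17
  a_9 = 1·17 + 1·9 + 0·9 + -1·3 = 23
  a_10 = 1·23 + 1·17 + 0·9 + -1·9 = 31

1,1,0,-1 ; 31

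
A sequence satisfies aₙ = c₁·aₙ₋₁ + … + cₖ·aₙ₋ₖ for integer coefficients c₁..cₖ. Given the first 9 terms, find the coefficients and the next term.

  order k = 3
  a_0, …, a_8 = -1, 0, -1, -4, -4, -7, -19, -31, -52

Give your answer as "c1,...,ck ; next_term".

  a_3 = 1·-1 + 0·0 + 3·-1 = -4
  a_4 = 1·-4 + 0·-1 + 3·0 = -4
  a_5 = 1·-4 + 0·-4 + 3·-1 = -7
  a_6 = 1·-7 + 0·-4 + 3·-4 = -19
  a_7 = 1·-19 + 0·-7 + 3·-4 = -31
  a_8 = 1·-31 + 0·-19 + 3·-7 = -52
  a_9 = 1·-52 + 0·-31 + 3·-19 = -109

1,0,3 ; -109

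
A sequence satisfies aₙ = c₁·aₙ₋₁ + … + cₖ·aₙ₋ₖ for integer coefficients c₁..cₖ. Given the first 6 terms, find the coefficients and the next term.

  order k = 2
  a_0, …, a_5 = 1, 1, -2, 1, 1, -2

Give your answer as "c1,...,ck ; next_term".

-1,-1 ; 1

  a_2 = -1·1 + -1·1 = -2
  a_3 = -1·-2 + -1·1 = 1
  a_4 = -1·1 + -1·-2 = 1
  a_5 = -1·1 + -1·1 = -2
  a_6 = -1·-2 + -1·1 = 1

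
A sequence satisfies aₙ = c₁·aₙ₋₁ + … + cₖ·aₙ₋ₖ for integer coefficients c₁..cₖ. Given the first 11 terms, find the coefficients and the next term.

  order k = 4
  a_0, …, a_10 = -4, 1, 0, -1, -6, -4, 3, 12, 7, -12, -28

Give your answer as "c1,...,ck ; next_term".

1,-1,-1,1 ; -11

  a_4 = 1·-1 + -1·0 + -1·1 + 1·-4 = -6
  a_5 = 1·-6 + -1·-1 + -1·0 + 1·1 = -4
  a_6 = 1·-4 + -1·-6 + -1·-1 + 1·0 = 3
  a_7 = 1·3 + -1·-4 + -1·-6 + 1·-1 = 12
  a_8 = 1·12 + -1·3 + -1·-4 + 1·-6 = 7
  a_9 = 1·7 + -1·12 + -1·3 + 1·-4 = -12
  a_10 = 1·-12 + -1·7 + -1·12 + 1·3 = -28
  a_11 = 1·-28 + -1·-12 + -1·7 + 1·12 = -11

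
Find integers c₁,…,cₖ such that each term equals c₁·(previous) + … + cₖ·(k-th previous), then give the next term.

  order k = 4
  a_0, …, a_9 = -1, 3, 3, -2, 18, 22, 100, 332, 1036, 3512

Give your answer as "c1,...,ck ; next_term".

  a_4 = 2·-2 + 4·3 + 2·3 + -4·-1 = 18
  a_5 = 2·18 + 4·-2 + 2·3 + -4·3 = 22
  a_6 = 2·22 + 4·18 + 2·-2 + -4·3 = 100
  a_7 = 2·100 + 4·22 + 2·18 + -4·-2 = 332
  a_8 = 2·332 + 4·100 + 2·22 + -4·18 = 1036
  a_9 = 2·1036 + 4·332 + 2·100 + -4·22 = 3512
  a_10 = 2·3512 + 4·1036 + 2·332 + -4·100 = 11432

2,4,2,-4 ; 11432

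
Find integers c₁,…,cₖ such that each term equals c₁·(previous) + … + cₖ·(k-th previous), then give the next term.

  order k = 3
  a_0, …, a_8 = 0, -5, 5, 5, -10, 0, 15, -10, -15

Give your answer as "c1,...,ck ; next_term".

  a_3 = 0·5 + -1·-5 + 1·0 = 5
  a_4 = 0·5 + -1·5 + 1·-5 = -10
  a_5 = 0·-10 + -1·5 + 1·5 = 0
  a_6 = 0·0 + -1·-10 + 1·5 = 15
  a_7 = 0·15 + -1·0 + 1·-10 = -10
  a_8 = 0·-10 + -1·15 + 1·0 = -15
  a_9 = 0·-15 + -1·-10 + 1·15 = 25

0,-1,1 ; 25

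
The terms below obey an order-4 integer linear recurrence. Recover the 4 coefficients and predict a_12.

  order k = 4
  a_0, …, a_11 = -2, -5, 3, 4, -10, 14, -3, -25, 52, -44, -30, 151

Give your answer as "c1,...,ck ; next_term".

  a_4 = -1·4 + -1·3 + 1·-5 + -1·-2 = -10
  a_5 = -1·-10 + -1·4 + 1·3 + -1·-5 = 14
  a_6 = -1·14 + -1·-10 + 1·4 + -1·3 = -3
  a_7 = -1·-3 + -1·14 + 1·-10 + -1·4 = -25
  a_8 = -1·-25 + -1·-3 + 1·14 + -1·-10 = 52
  a_9 = -1·52 + -1·-25 + 1·-3 + -1·14 = -44
  a_10 = -1·-44 + -1·52 + 1·-25 + -1·-3 = -30
  a_11 = -1·-30 + -1·-44 + 1·52 + -1·-25 = 151
  a_12 = -1·151 + -1·-30 + 1·-44 + -1·52 = -217

-1,-1,1,-1 ; -217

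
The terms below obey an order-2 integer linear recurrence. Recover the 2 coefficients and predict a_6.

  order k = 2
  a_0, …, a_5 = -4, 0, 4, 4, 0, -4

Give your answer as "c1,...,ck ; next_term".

1,-1 ; -4

  a_2 = 1·0 + -1·-4 = 4
  a_3 = 1·4 + -1·0 = 4
  a_4 = 1·4 + -1·4 = 0
  a_5 = 1·0 + -1·4 = -4
  a_6 = 1·-4 + -1·0 = -4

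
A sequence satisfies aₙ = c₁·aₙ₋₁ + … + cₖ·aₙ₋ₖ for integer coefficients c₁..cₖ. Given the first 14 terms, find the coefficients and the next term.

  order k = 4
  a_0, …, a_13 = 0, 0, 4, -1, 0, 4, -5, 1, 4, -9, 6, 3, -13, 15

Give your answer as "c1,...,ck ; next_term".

0,0,1,-1 ; -3

  a_4 = 0·-1 + 0·4 + 1·0 + -1·0 = 0
  a_5 = 0·0 + 0·-1 + 1·4 + -1·0 = 4
  a_6 = 0·4 + 0·0 + 1·-1 + -1·4 = -5
  a_7 = 0·-5 + 0·4 + 1·0 + -1·-1 = 1
  a_8 = 0·1 + 0·-5 + 1·4 + -1·0 = 4
  a_9 = 0·4 + 0·1 + 1·-5 + -1·4 = -9
  a_10 = 0·-9 + 0·4 + 1·1 + -1·-5 = 6
  a_11 = 0·6 + 0·-9 + 1·4 + -1·1 = 3
  a_12 = 0·3 + 0·6 + 1·-9 + -1·4 = -13
  a_13 = 0·-13 + 0·3 + 1·6 + -1·-9 = 15
  a_14 = 0·15 + 0·-13 + 1·3 + -1·6 = -3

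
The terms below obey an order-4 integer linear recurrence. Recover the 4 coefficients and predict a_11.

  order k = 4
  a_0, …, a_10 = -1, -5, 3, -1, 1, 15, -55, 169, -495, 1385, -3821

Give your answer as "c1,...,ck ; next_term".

  a_4 = -3·-1 + 0·3 + 1·-5 + -3·-1 = 1
  a_5 = -3·1 + 0·-1 + 1·3 + -3·-5 = 15
  a_6 = -3·15 + 0·1 + 1·-1 + -3·3 = -55
  a_7 = -3·-55 + 0·15 + 1·1 + -3·-1 = 169
  a_8 = -3·169 + 0·-55 + 1·15 + -3·1 = -495
  a_9 = -3·-495 + 0·169 + 1·-55 + -3·15 = 1385
  a_10 = -3·1385 + 0·-495 + 1·169 + -3·-55 = -3821
  a_11 = -3·-3821 + 0·1385 + 1·-495 + -3·169 = 10461

-3,0,1,-3 ; 10461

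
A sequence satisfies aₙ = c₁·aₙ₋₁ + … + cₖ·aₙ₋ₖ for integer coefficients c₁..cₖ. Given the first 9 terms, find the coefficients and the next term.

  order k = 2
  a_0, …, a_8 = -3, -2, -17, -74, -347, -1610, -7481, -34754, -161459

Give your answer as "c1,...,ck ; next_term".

4,3 ; -750098

  a_2 = 4·-2 + 3·-3 = -17
  a_3 = 4·-17 + 3·-2 = -74
  a_4 = 4·-74 + 3·-17 = -347
  a_5 = 4·-347 + 3·-74 = -1610
  a_6 = 4·-1610 + 3·-347 = -7481
  a_7 = 4·-7481 + 3·-1610 = -34754
  a_8 = 4·-34754 + 3·-7481 = -161459
  a_9 = 4·-161459 + 3·-34754 = -750098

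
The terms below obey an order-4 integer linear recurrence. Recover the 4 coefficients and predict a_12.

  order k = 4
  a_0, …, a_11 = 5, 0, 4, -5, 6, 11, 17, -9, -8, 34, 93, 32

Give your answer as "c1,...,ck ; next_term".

1,-1,0,3 ; -85

  a_4 = 1·-5 + -1·4 + 0·0 + 3·5 = 6
  a_5 = 1·6 + -1·-5 + 0·4 + 3·0 = 11
  a_6 = 1·11 + -1·6 + 0·-5 + 3·4 = 17
  a_7 = 1·17 + -1·11 + 0·6 + 3·-5 = -9
  a_8 = 1·-9 + -1·17 + 0·11 + 3·6 = -8
  a_9 = 1·-8 + -1·-9 + 0·17 + 3·11 = 34
  a_10 = 1·34 + -1·-8 + 0·-9 + 3·17 = 93
  a_11 = 1·93 + -1·34 + 0·-8 + 3·-9 = 32
  a_12 = 1·32 + -1·93 + 0·34 + 3·-8 = -85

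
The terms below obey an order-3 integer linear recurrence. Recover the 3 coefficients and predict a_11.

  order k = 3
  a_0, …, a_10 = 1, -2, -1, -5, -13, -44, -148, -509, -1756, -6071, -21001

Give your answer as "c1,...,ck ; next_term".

  a_3 = 4·-1 + -1·-2 + -3·1 = -5
  a_4 = 4·-5 + -1·-1 + -3·-2 = -13
  a_5 = 4·-13 + -1·-5 + -3·-1 = -44
  a_6 = 4·-44 + -1·-13 + -3·-5 = -148
  a_7 = 4·-148 + -1·-44 + -3·-13 = -509
  a_8 = 4·-509 + -1·-148 + -3·-44 = -1756
  a_9 = 4·-1756 + -1·-509 + -3·-148 = -6071
  a_10 = 4·-6071 + -1·-1756 + -3·-509 = -21001
  a_11 = 4·-21001 + -1·-6071 + -3·-1756 = -72665

4,-1,-3 ; -72665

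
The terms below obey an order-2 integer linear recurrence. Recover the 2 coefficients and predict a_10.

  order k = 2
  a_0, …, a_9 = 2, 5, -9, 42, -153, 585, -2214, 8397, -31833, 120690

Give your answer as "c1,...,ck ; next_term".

-3,3 ; -457569

  a_2 = -3·5 + 3·2 = -9
  a_3 = -3·-9 + 3·5 = 42
  a_4 = -3·42 + 3·-9 = -153
  a_5 = -3·-153 + 3·42 = 585
  a_6 = -3·585 + 3·-153 = -2214
  a_7 = -3·-2214 + 3·585 = 8397
  a_8 = -3·8397 + 3·-2214 = -31833
  a_9 = -3·-31833 + 3·8397 = 120690
  a_10 = -3·120690 + 3·-31833 = -457569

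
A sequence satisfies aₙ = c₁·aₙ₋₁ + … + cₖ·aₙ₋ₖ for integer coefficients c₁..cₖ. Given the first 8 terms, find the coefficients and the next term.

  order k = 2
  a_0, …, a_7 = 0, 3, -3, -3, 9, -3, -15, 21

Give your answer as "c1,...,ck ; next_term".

  a_2 = -1·3 + -2·0 = -3
  a_3 = -1·-3 + -2·3 = -3
  a_4 = -1·-3 + -2·-3 = 9
  a_5 = -1·9 + -2·-3 = -3
  a_6 = -1·-3 + -2·9 = -15
  a_7 = -1·-15 + -2·-3 = 21
  a_8 = -1·21 + -2·-15 = 9

-1,-2 ; 9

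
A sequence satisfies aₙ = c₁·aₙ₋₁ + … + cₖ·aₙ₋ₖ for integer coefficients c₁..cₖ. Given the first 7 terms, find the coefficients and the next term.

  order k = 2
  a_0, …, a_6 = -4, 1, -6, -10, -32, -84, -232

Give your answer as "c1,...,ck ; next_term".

  a_2 = 2·1 + 2·-4 = -6
  a_3 = 2·-6 + 2·1 = -10
  a_4 = 2·-10 + 2·-6 = -32
  a_5 = 2·-32 + 2·-10 = -84
  a_6 = 2·-84 + 2·-32 = -232
  a_7 = 2·-232 + 2·-84 = -632

2,2 ; -632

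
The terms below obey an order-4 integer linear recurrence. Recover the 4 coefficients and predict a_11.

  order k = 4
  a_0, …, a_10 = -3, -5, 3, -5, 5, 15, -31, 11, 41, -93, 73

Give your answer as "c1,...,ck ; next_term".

-1,-2,0,-2 ; 91

  a_4 = -1·-5 + -2·3 + 0·-5 + -2·-3 = 5
  a_5 = -1·5 + -2·-5 + 0·3 + -2·-5 = 15
  a_6 = -1·15 + -2·5 + 0·-5 + -2·3 = -31
  a_7 = -1·-31 + -2·15 + 0·5 + -2·-5 = 11
  a_8 = -1·11 + -2·-31 + 0·15 + -2·5 = 41
  a_9 = -1·41 + -2·11 + 0·-31 + -2·15 = -93
  a_10 = -1·-93 + -2·41 + 0·11 + -2·-31 = 73
  a_11 = -1·73 + -2·-93 + 0·41 + -2·11 = 91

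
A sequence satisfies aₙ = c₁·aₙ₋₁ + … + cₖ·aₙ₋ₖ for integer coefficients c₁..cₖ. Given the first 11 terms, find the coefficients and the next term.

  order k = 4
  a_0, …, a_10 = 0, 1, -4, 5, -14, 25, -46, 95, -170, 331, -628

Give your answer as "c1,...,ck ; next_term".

-1,2,-1,-3 ; 1175

  a_4 = -1·5 + 2·-4 + -1·1 + -3·0 = -14
  a_5 = -1·-14 + 2·5 + -1·-4 + -3·1 = 25
  a_6 = -1·25 + 2·-14 + -1·5 + -3·-4 = -46
  a_7 = -1·-46 + 2·25 + -1·-14 + -3·5 = 95
  a_8 = -1·95 + 2·-46 + -1·25 + -3·-14 = -170
  a_9 = -1·-170 + 2·95 + -1·-46 + -3·25 = 331
  a_10 = -1·331 + 2·-170 + -1·95 + -3·-46 = -628
  a_11 = -1·-628 + 2·331 + -1·-170 + -3·95 = 1175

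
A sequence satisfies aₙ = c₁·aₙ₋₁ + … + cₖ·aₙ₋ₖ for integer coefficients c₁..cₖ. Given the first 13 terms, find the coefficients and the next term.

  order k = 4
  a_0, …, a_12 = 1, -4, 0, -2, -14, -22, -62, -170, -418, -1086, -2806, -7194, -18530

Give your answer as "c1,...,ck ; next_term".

  a_4 = 2·-2 + 1·0 + 2·-4 + -2·1 = -14
  a_5 = 2·-14 + 1·-2 + 2·0 + -2·-4 = -22
  a_6 = 2·-22 + 1·-14 + 2·-2 + -2·0 = -62
  a_7 = 2·-62 + 1·-22 + 2·-14 + -2·-2 = -170
  a_8 = 2·-170 + 1·-62 + 2·-22 + -2·-14 = -418
  a_9 = 2·-418 + 1·-170 + 2·-62 + -2·-22 = -1086
  a_10 = 2·-1086 + 1·-418 + 2·-170 + -2·-62 = -2806
  a_11 = 2·-2806 + 1·-1086 + 2·-418 + -2·-170 = -7194
  a_12 = 2·-7194 + 1·-2806 + 2·-1086 + -2·-418 = -18530
  a_13 = 2·-18530 + 1·-7194 + 2·-2806 + -2·-1086 = -47694

2,1,2,-2 ; -47694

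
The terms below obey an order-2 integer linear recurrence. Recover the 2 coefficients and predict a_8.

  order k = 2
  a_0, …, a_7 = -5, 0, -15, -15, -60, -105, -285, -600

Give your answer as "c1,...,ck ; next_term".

1,3 ; -1455

  a_2 = 1·0 + 3·-5 = -15
  a_3 = 1·-15 + 3·0 = -15
  a_4 = 1·-15 + 3·-15 = -60
  a_5 = 1·-60 + 3·-15 = -105
  a_6 = 1·-105 + 3·-60 = -285
  a_7 = 1·-285 + 3·-105 = -600
  a_8 = 1·-600 + 3·-285 = -1455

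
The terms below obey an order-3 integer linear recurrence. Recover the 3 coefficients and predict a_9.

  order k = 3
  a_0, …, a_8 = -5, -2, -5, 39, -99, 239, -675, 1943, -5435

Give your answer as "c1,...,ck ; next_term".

-3,-2,-4 ; 15119

  a_3 = -3·-5 + -2·-2 + -4·-5 = 39
  a_4 = -3·39 + -2·-5 + -4·-2 = -99
  a_5 = -3·-99 + -2·39 + -4·-5 = 239
  a_6 = -3·239 + -2·-99 + -4·39 = -675
  a_7 = -3·-675 + -2·239 + -4·-99 = 1943
  a_8 = -3·1943 + -2·-675 + -4·239 = -5435
  a_9 = -3·-5435 + -2·1943 + -4·-675 = 15119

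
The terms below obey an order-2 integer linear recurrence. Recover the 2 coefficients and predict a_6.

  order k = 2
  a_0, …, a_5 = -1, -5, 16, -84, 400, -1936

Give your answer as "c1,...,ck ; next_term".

  a_2 = -4·-5 + 4·-1 = 16
  a_3 = -4·16 + 4·-5 = -84
  a_4 = -4·-84 + 4·16 = 400
  a_5 = -4·400 + 4·-84 = -1936
  a_6 = -4·-1936 + 4·400 = 9344

-4,4 ; 9344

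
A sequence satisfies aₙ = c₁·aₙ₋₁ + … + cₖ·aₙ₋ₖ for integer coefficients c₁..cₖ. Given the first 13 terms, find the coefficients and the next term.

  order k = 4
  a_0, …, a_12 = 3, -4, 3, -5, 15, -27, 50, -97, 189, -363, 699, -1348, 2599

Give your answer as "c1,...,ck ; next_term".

-1,1,-1,1 ; -5009

  a_4 = -1·-5 + 1·3 + -1·-4 + 1·3 = 15
  a_5 = -1·15 + 1·-5 + -1·3 + 1·-4 = -27
  a_6 = -1·-27 + 1·15 + -1·-5 + 1·3 = 50
  a_7 = -1·50 + 1·-27 + -1·15 + 1·-5 = -97
  a_8 = -1·-97 + 1·50 + -1·-27 + 1·15 = 189
  a_9 = -1·189 + 1·-97 + -1·50 + 1·-27 = -363
  a_10 = -1·-363 + 1·189 + -1·-97 + 1·50 = 699
  a_11 = -1·699 + 1·-363 + -1·189 + 1·-97 = -1348
  a_12 = -1·-1348 + 1·699 + -1·-363 + 1·189 = 2599
  a_13 = -1·2599 + 1·-1348 + -1·699 + 1·-363 = -5009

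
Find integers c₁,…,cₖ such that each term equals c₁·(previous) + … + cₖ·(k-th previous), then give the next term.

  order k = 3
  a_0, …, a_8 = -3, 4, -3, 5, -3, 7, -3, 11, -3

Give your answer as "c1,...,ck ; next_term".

-1,2,2 ; 19

  a_3 = -1·-3 + 2·4 + 2·-3 = 5
  a_4 = -1·5 + 2·-3 + 2·4 = -3
  a_5 = -1·-3 + 2·5 + 2·-3 = 7
  a_6 = -1·7 + 2·-3 + 2·5 = -3
  a_7 = -1·-3 + 2·7 + 2·-3 = 11
  a_8 = -1·11 + 2·-3 + 2·7 = -3
  a_9 = -1·-3 + 2·11 + 2·-3 = 19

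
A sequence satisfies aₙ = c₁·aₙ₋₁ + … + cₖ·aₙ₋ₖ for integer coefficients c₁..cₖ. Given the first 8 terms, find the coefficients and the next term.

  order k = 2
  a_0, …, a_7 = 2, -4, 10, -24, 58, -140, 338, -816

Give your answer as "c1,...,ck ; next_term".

-2,1 ; 1970

  a_2 = -2·-4 + 1·2 = 10
  a_3 = -2·10 + 1·-4 = -24
  a_4 = -2·-24 + 1·10 = 58
  a_5 = -2·58 + 1·-24 = -140
  a_6 = -2·-140 + 1·58 = 338
  a_7 = -2·338 + 1·-140 = -816
  a_8 = -2·-816 + 1·338 = 1970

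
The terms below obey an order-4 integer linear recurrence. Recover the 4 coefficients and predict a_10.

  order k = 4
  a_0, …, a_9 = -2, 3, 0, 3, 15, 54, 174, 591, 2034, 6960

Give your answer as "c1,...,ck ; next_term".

  a_4 = 3·3 + 0·0 + 4·3 + 3·-2 = 15
  a_5 = 3·15 + 0·3 + 4·0 + 3·3 = 54
  a_6 = 3·54 + 0·15 + 4·3 + 3·0 = 174
  a_7 = 3·174 + 0·54 + 4·15 + 3·3 = 591
  a_8 = 3·591 + 0·174 + 4·54 + 3·15 = 2034
  a_9 = 3·2034 + 0·591 + 4·174 + 3·54 = 6960
  a_10 = 3·6960 + 0·2034 + 4·591 + 3·174 = 23766

3,0,4,3 ; 23766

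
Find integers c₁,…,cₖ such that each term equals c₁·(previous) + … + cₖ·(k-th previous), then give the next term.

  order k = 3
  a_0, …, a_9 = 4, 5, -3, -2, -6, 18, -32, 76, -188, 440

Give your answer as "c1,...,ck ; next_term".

  a_3 = -2·-3 + 0·5 + -2·4 = -2
  a_4 = -2·-2 + 0·-3 + -2·5 = -6
  a_5 = -2·-6 + 0·-2 + -2·-3 = 18
  a_6 = -2·18 + 0·-6 + -2·-2 = -32
  a_7 = -2·-32 + 0·18 + -2·-6 = 76
  a_8 = -2·76 + 0·-32 + -2·18 = -188
  a_9 = -2·-188 + 0·76 + -2·-32 = 440
  a_10 = -2·440 + 0·-188 + -2·76 = -1032

-2,0,-2 ; -1032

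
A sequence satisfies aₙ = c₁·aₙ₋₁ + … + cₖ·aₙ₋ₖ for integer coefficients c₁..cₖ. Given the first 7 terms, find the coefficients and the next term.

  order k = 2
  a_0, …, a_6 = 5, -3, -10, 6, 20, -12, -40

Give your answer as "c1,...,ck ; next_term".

0,-2 ; 24

  a_2 = 0·-3 + -2·5 = -10
  a_3 = 0·-10 + -2·-3 = 6
  a_4 = 0·6 + -2·-10 = 20
  a_5 = 0·20 + -2·6 = -12
  a_6 = 0·-12 + -2·20 = -40
  a_7 = 0·-40 + -2·-12 = 24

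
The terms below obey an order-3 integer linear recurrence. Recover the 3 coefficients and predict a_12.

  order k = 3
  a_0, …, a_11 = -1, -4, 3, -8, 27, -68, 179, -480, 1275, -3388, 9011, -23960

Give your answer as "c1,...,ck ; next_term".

  a_3 = -2·3 + 1·-4 + -2·-1 = -8
  a_4 = -2·-8 + 1·3 + -2·-4 = 27
  a_5 = -2·27 + 1·-8 + -2·3 = -68
  a_6 = -2·-68 + 1·27 + -2·-8 = 179
  a_7 = -2·179 + 1·-68 + -2·27 = -480
  a_8 = -2·-480 + 1·179 + -2·-68 = 1275
  a_9 = -2·1275 + 1·-480 + -2·179 = -3388
  a_10 = -2·-3388 + 1·1275 + -2·-480 = 9011
  a_11 = -2·9011 + 1·-3388 + -2·1275 = -23960
  a_12 = -2·-23960 + 1·9011 + -2·-3388 = 63707

-2,1,-2 ; 63707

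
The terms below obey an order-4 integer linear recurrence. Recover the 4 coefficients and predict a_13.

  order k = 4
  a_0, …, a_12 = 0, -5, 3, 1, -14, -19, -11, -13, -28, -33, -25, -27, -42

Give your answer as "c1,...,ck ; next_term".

2,-2,2,-1 ; -47

  a_4 = 2·1 + -2·3 + 2·-5 + -1·0 = -14
  a_5 = 2·-14 + -2·1 + 2·3 + -1·-5 = -19
  a_6 = 2·-19 + -2·-14 + 2·1 + -1·3 = -11
  a_7 = 2·-11 + -2·-19 + 2·-14 + -1·1 = -13
  a_8 = 2·-13 + -2·-11 + 2·-19 + -1·-14 = -28
  a_9 = 2·-28 + -2·-13 + 2·-11 + -1·-19 = -33
  a_10 = 2·-33 + -2·-28 + 2·-13 + -1·-11 = -25
  a_11 = 2·-25 + -2·-33 + 2·-28 + -1·-13 = -27
  a_12 = 2·-27 + -2·-25 + 2·-33 + -1·-28 = -42
  a_13 = 2·-42 + -2·-27 + 2·-25 + -1·-33 = -47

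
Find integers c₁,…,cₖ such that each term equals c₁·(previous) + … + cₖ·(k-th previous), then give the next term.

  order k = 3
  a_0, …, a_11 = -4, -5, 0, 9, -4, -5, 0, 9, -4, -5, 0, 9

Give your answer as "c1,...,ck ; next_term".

  a_3 = -1·0 + -1·-5 + -1·-4 = 9
  a_4 = -1·9 + -1·0 + -1·-5 = -4
  a_5 = -1·-4 + -1·9 + -1·0 = -5
  a_6 = -1·-5 + -1·-4 + -1·9 = 0
  a_7 = -1·0 + -1·-5 + -1·-4 = 9
  a_8 = -1·9 + -1·0 + -1·-5 = -4
  a_9 = -1·-4 + -1·9 + -1·0 = -5
  a_10 = -1·-5 + -1·-4 + -1·9 = 0
  a_11 = -1·0 + -1·-5 + -1·-4 = 9
  a_12 = -1·9 + -1·0 + -1·-5 = -4

-1,-1,-1 ; -4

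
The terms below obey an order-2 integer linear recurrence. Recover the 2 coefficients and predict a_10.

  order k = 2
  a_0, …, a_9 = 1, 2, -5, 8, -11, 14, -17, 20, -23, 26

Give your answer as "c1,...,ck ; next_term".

  a_2 = -2·2 + -1·1 = -5
  a_3 = -2·-5 + -1·2 = 8
  a_4 = -2·8 + -1·-5 = -11
  a_5 = -2·-11 + -1·8 = 14
  a_6 = -2·14 + -1·-11 = -17
  a_7 = -2·-17 + -1·14 = 20
  a_8 = -2·20 + -1·-17 = -23
  a_9 = -2·-23 + -1·20 = 26
  a_10 = -2·26 + -1·-23 = -29

-2,-1 ; -29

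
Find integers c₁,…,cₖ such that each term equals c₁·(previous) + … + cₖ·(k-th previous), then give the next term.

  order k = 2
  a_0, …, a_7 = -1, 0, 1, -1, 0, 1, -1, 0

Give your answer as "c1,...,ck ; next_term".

-1,-1 ; 1

  a_2 = -1·0 + -1·-1 = 1
  a_3 = -1·1 + -1·0 = -1
  a_4 = -1·-1 + -1·1 = 0
  a_5 = -1·0 + -1·-1 = 1
  a_6 = -1·1 + -1·0 = -1
  a_7 = -1·-1 + -1·1 = 0
  a_8 = -1·0 + -1·-1 = 1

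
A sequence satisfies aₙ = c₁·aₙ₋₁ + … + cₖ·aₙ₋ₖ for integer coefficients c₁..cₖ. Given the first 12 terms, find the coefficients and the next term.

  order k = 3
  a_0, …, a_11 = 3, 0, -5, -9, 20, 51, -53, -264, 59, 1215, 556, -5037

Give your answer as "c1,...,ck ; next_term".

0,-4,-3 ; -5869

  a_3 = 0·-5 + -4·0 + -3·3 = -9
  a_4 = 0·-9 + -4·-5 + -3·0 = 20
  a_5 = 0·20 + -4·-9 + -3·-5 = 51
  a_6 = 0·51 + -4·20 + -3·-9 = -53
  a_7 = 0·-53 + -4·51 + -3·20 = -264
  a_8 = 0·-264 + -4·-53 + -3·51 = 59
  a_9 = 0·59 + -4·-264 + -3·-53 = 1215
  a_10 = 0·1215 + -4·59 + -3·-264 = 556
  a_11 = 0·556 + -4·1215 + -3·59 = -5037
  a_12 = 0·-5037 + -4·556 + -3·1215 = -5869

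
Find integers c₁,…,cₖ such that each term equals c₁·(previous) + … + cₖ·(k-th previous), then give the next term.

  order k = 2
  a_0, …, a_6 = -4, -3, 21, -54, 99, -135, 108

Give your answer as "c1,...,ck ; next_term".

  a_2 = -3·-3 + -3·-4 = 21
  a_3 = -3·21 + -3·-3 = -54
  a_4 = -3·-54 + -3·21 = 99
  a_5 = -3·99 + -3·-54 = -135
  a_6 = -3·-135 + -3·99 = 108
  a_7 = -3·108 + -3·-135 = 81

-3,-3 ; 81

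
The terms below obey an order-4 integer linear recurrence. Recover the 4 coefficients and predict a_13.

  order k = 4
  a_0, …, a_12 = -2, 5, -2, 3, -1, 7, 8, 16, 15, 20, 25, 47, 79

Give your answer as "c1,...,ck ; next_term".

  a_4 = 2·3 + -1·-2 + -1·5 + 2·-2 = -1
  a_5 = 2·-1 + -1·3 + -1·-2 + 2·5 = 7
  a_6 = 2·7 + -1·-1 + -1·3 + 2·-2 = 8
  a_7 = 2·8 + -1·7 + -1·-1 + 2·3 = 16
  a_8 = 2·16 + -1·8 + -1·7 + 2·-1 = 15
  a_9 = 2·15 + -1·16 + -1·8 + 2·7 = 20
  a_10 = 2·20 + -1·15 + -1·16 + 2·8 = 25
  a_11 = 2·25 + -1·20 + -1·15 + 2·16 = 47
  a_12 = 2·47 + -1·25 + -1·20 + 2·15 = 79
  a_13 = 2·79 + -1·47 + -1·25 + 2·20 = 126

2,-1,-1,2 ; 126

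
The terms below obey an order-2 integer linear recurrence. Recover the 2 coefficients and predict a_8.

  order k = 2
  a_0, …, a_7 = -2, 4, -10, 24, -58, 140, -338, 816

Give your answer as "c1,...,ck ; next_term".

-2,1 ; -1970

  a_2 = -2·4 + 1·-2 = -10
  a_3 = -2·-10 + 1·4 = 24
  a_4 = -2·24 + 1·-10 = -58
  a_5 = -2·-58 + 1·24 = 140
  a_6 = -2·140 + 1·-58 = -338
  a_7 = -2·-338 + 1·140 = 816
  a_8 = -2·816 + 1·-338 = -1970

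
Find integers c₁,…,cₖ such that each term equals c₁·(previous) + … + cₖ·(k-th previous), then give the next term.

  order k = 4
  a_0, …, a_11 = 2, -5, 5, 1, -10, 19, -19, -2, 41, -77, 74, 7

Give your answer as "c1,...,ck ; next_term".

-1,-1,0,-2 ; -163

  a_4 = -1·1 + -1·5 + 0·-5 + -2·2 = -10
  a_5 = -1·-10 + -1·1 + 0·5 + -2·-5 = 19
  a_6 = -1·19 + -1·-10 + 0·1 + -2·5 = -19
  a_7 = -1·-19 + -1·19 + 0·-10 + -2·1 = -2
  a_8 = -1·-2 + -1·-19 + 0·19 + -2·-10 = 41
  a_9 = -1·41 + -1·-2 + 0·-19 + -2·19 = -77
  a_10 = -1·-77 + -1·41 + 0·-2 + -2·-19 = 74
  a_11 = -1·74 + -1·-77 + 0·41 + -2·-2 = 7
  a_12 = -1·7 + -1·74 + 0·-77 + -2·41 = -163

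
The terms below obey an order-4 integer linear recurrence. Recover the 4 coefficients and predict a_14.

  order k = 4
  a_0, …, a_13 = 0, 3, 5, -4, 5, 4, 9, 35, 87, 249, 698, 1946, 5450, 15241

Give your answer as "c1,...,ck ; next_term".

  a_4 = 2·-4 + 2·5 + 1·3 + -1·0 = 5
  a_5 = 2·5 + 2·-4 + 1·5 + -1·3 = 4
  a_6 = 2·4 + 2·5 + 1·-4 + -1·5 = 9
  a_7 = 2·9 + 2·4 + 1·5 + -1·-4 = 35
  a_8 = 2·35 + 2·9 + 1·4 + -1·5 = 87
  a_9 = 2·87 + 2·35 + 1·9 + -1·4 = 249
  a_10 = 2·249 + 2·87 + 1·35 + -1·9 = 698
  a_11 = 2·698 + 2·249 + 1·87 + -1·35 = 1946
  a_12 = 2·1946 + 2·698 + 1·249 + -1·87 = 5450
  a_13 = 2·5450 + 2·1946 + 1·698 + -1·249 = 15241
  a_14 = 2·15241 + 2·5450 + 1·1946 + -1·698 = 42630

2,2,1,-1 ; 42630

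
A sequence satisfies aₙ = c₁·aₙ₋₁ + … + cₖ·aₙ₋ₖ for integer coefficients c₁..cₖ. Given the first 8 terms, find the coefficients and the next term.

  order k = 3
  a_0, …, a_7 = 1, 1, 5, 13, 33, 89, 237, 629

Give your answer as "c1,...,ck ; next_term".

2,1,2 ; 1673

  a_3 = 2·5 + 1·1 + 2·1 = 13
  a_4 = 2·13 + 1·5 + 2·1 = 33
  a_5 = 2·33 + 1·13 + 2·5 = 89
  a_6 = 2·89 + 1·33 + 2·13 = 237
  a_7 = 2·237 + 1·89 + 2·33 = 629
  a_8 = 2·629 + 1·237 + 2·89 = 1673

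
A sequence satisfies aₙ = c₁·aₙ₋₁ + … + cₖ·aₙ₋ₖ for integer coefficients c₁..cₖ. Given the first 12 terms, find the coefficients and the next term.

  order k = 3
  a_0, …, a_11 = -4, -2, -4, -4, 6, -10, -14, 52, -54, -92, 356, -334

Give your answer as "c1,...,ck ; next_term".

-1,-2,3 ; -654

  a_3 = -1·-4 + -2·-2 + 3·-4 = -4
  a_4 = -1·-4 + -2·-4 + 3·-2 = 6
  a_5 = -1·6 + -2·-4 + 3·-4 = -10
  a_6 = -1·-10 + -2·6 + 3·-4 = -14
  a_7 = -1·-14 + -2·-10 + 3·6 = 52
  a_8 = -1·52 + -2·-14 + 3·-10 = -54
  a_9 = -1·-54 + -2·52 + 3·-14 = -92
  a_10 = -1·-92 + -2·-54 + 3·52 = 356
  a_11 = -1·356 + -2·-92 + 3·-54 = -334
  a_12 = -1·-334 + -2·356 + 3·-92 = -654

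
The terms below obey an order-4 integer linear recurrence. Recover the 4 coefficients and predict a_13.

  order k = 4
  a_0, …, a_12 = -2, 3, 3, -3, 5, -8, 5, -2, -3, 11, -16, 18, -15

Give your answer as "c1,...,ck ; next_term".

-1,0,0,-1 ; 4

  a_4 = -1·-3 + 0·3 + 0·3 + -1·-2 = 5
  a_5 = -1·5 + 0·-3 + 0·3 + -1·3 = -8
  a_6 = -1·-8 + 0·5 + 0·-3 + -1·3 = 5
  a_7 = -1·5 + 0·-8 + 0·5 + -1·-3 = -2
  a_8 = -1·-2 + 0·5 + 0·-8 + -1·5 = -3
  a_9 = -1·-3 + 0·-2 + 0·5 + -1·-8 = 11
  a_10 = -1·11 + 0·-3 + 0·-2 + -1·5 = -16
  a_11 = -1·-16 + 0·11 + 0·-3 + -1·-2 = 18
  a_12 = -1·18 + 0·-16 + 0·11 + -1·-3 = -15
  a_13 = -1·-15 + 0·18 + 0·-16 + -1·11 = 4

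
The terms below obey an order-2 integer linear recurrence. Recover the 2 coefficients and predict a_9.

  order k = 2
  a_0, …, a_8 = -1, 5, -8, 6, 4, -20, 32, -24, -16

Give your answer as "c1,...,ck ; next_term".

-2,-2 ; 80

  a_2 = -2·5 + -2·-1 = -8
  a_3 = -2·-8 + -2·5 = 6
  a_4 = -2·6 + -2·-8 = 4
  a_5 = -2·4 + -2·6 = -20
  a_6 = -2·-20 + -2·4 = 32
  a_7 = -2·32 + -2·-20 = -24
  a_8 = -2·-24 + -2·32 = -16
  a_9 = -2·-16 + -2·-24 = 80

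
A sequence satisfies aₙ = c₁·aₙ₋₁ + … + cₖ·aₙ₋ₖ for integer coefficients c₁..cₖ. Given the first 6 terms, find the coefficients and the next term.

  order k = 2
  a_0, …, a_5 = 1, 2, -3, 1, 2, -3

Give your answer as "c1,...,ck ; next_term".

-1,-1 ; 1

  a_2 = -1·2 + -1·1 = -3
  a_3 = -1·-3 + -1·2 = 1
  a_4 = -1·1 + -1·-3 = 2
  a_5 = -1·2 + -1·1 = -3
  a_6 = -1·-3 + -1·2 = 1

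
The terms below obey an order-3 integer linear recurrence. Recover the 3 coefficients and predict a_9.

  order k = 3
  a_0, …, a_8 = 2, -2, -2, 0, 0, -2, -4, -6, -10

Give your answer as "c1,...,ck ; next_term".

2,-1,1 ; -18

  a_3 = 2·-2 + -1·-2 + 1·2 = 0
  a_4 = 2·0 + -1·-2 + 1·-2 = 0
  a_5 = 2·0 + -1·0 + 1·-2 = -2
  a_6 = 2·-2 + -1·0 + 1·0 = -4
  a_7 = 2·-4 + -1·-2 + 1·0 = -6
  a_8 = 2·-6 + -1·-4 + 1·-2 = -10
  a_9 = 2·-10 + -1·-6 + 1·-4 = -18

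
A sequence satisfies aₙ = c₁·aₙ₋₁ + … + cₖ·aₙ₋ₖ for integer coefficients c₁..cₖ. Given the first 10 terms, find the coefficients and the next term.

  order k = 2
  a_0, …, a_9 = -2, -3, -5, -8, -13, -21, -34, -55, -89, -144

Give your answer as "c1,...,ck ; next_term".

  a_2 = 1·-3 + 1·-2 = -5
  a_3 = 1·-5 + 1·-3 = -8
  a_4 = 1·-8 + 1·-5 = -13
  a_5 = 1·-13 + 1·-8 = -21
  a_6 = 1·-21 + 1·-13 = -34
  a_7 = 1·-34 + 1·-21 = -55
  a_8 = 1·-55 + 1·-34 = -89
  a_9 = 1·-89 + 1·-55 = -144
  a_10 = 1·-144 + 1·-89 = -233

1,1 ; -233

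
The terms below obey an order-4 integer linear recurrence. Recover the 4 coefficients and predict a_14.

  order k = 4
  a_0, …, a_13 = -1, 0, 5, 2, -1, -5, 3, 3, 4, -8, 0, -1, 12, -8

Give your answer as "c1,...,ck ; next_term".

0,0,-1,1 ; 1

  a_4 = 0·2 + 0·5 + -1·0 + 1·-1 = -1
  a_5 = 0·-1 + 0·2 + -1·5 + 1·0 = -5
  a_6 = 0·-5 + 0·-1 + -1·2 + 1·5 = 3
  a_7 = 0·3 + 0·-5 + -1·-1 + 1·2 = 3
  a_8 = 0·3 + 0·3 + -1·-5 + 1·-1 = 4
  a_9 = 0·4 + 0·3 + -1·3 + 1·-5 = -8
  a_10 = 0·-8 + 0·4 + -1·3 + 1·3 = 0
  a_11 = 0·0 + 0·-8 + -1·4 + 1·3 = -1
  a_12 = 0·-1 + 0·0 + -1·-8 + 1·4 = 12
  a_13 = 0·12 + 0·-1 + -1·0 + 1·-8 = -8
  a_14 = 0·-8 + 0·12 + -1·-1 + 1·0 = 1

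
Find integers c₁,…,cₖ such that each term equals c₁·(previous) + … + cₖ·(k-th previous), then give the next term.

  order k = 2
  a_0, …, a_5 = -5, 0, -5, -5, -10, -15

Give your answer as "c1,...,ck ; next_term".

1,1 ; -25

  a_2 = 1·0 + 1·-5 = -5
  a_3 = 1·-5 + 1·0 = -5
  a_4 = 1·-5 + 1·-5 = -10
  a_5 = 1·-10 + 1·-5 = -15
  a_6 = 1·-15 + 1·-10 = -25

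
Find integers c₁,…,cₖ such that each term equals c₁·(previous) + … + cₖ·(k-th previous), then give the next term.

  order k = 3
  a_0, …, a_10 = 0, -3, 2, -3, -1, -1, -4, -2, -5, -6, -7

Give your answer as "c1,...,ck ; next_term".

  a_3 = 0·2 + 1·-3 + 1·0 = -3
  a_4 = 0·-3 + 1·2 + 1·-3 = -1
  a_5 = 0·-1 + 1·-3 + 1·2 = -1
  a_6 = 0·-1 + 1·-1 + 1·-3 = -4
  a_7 = 0·-4 + 1·-1 + 1·-1 = -2
  a_8 = 0·-2 + 1·-4 + 1·-1 = -5
  a_9 = 0·-5 + 1·-2 + 1·-4 = -6
  a_10 = 0·-6 + 1·-5 + 1·-2 = -7
  a_11 = 0·-7 + 1·-6 + 1·-5 = -11

0,1,1 ; -11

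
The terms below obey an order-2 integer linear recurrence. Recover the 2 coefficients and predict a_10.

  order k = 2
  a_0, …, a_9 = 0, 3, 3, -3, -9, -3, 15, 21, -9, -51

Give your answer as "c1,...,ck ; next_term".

  a_2 = 1·3 + -2·0 = 3
  a_3 = 1·3 + -2·3 = -3
  a_4 = 1·-3 + -2·3 = -9
  a_5 = 1·-9 + -2·-3 = -3
  a_6 = 1·-3 + -2·-9 = 15
  a_7 = 1·15 + -2·-3 = 21
  a_8 = 1·21 + -2·15 = -9
  a_9 = 1·-9 + -2·21 = -51
  a_10 = 1·-51 + -2·-9 = -33

1,-2 ; -33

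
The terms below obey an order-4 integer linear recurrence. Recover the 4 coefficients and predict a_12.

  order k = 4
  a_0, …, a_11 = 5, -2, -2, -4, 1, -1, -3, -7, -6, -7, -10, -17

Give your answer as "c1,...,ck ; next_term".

1,0,0,1 ; -23

  a_4 = 1·-4 + 0·-2 + 0·-2 + 1·5 = 1
  a_5 = 1·1 + 0·-4 + 0·-2 + 1·-2 = -1
  a_6 = 1·-1 + 0·1 + 0·-4 + 1·-2 = -3
  a_7 = 1·-3 + 0·-1 + 0·1 + 1·-4 = -7
  a_8 = 1·-7 + 0·-3 + 0·-1 + 1·1 = -6
  a_9 = 1·-6 + 0·-7 + 0·-3 + 1·-1 = -7
  a_10 = 1·-7 + 0·-6 + 0·-7 + 1·-3 = -10
  a_11 = 1·-10 + 0·-7 + 0·-6 + 1·-7 = -17
  a_12 = 1·-17 + 0·-10 + 0·-7 + 1·-6 = -23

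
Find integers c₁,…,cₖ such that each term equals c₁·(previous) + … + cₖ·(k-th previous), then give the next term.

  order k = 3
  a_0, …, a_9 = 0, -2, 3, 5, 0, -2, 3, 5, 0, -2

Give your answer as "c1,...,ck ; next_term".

1,-1,1 ; 3

  a_3 = 1·3 + -1·-2 + 1·0 = 5
  a_4 = 1·5 + -1·3 + 1·-2 = 0
  a_5 = 1·0 + -1·5 + 1·3 = -2
  a_6 = 1·-2 + -1·0 + 1·5 = 3
  a_7 = 1·3 + -1·-2 + 1·0 = 5
  a_8 = 1·5 + -1·3 + 1·-2 = 0
  a_9 = 1·0 + -1·5 + 1·3 = -2
  a_10 = 1·-2 + -1·0 + 1·5 = 3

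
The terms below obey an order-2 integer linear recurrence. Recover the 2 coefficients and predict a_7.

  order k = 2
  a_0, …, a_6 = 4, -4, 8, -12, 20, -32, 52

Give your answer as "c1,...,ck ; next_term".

-1,1 ; -84

  a_2 = -1·-4 + 1·4 = 8
  a_3 = -1·8 + 1·-4 = -12
  a_4 = -1·-12 + 1·8 = 20
  a_5 = -1·20 + 1·-12 = -32
  a_6 = -1·-32 + 1·20 = 52
  a_7 = -1·52 + 1·-32 = -84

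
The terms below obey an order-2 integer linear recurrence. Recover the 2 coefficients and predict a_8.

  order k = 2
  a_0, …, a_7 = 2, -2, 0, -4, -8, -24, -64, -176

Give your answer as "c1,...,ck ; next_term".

  a_2 = 2·-2 + 2·2 = 0
  a_3 = 2·0 + 2·-2 = -4
  a_4 = 2·-4 + 2·0 = -8
  a_5 = 2·-8 + 2·-4 = -24
  a_6 = 2·-24 + 2·-8 = -64
  a_7 = 2·-64 + 2·-24 = -176
  a_8 = 2·-176 + 2·-64 = -480

2,2 ; -480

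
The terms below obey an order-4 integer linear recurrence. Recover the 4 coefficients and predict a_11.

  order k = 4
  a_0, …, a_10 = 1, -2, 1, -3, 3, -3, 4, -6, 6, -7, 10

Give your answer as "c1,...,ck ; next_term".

  a_4 = 0·-3 + 0·1 + -1·-2 + 1·1 = 3
  a_5 = 0·3 + 0·-3 + -1·1 + 1·-2 = -3
  a_6 = 0·-3 + 0·3 + -1·-3 + 1·1 = 4
  a_7 = 0·4 + 0·-3 + -1·3 + 1·-3 = -6
  a_8 = 0·-6 + 0·4 + -1·-3 + 1·3 = 6
  a_9 = 0·6 + 0·-6 + -1·4 + 1·-3 = -7
  a_10 = 0·-7 + 0·6 + -1·-6 + 1·4 = 10
  a_11 = 0·10 + 0·-7 + -1·6 + 1·-6 = -12

0,0,-1,1 ; -12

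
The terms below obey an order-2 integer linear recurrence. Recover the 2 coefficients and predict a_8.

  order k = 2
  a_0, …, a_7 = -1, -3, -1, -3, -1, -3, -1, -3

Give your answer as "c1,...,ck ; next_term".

0,1 ; -1

  a_2 = 0·-3 + 1·-1 = -1
  a_3 = 0·-1 + 1·-3 = -3
  a_4 = 0·-3 + 1·-1 = -1
  a_5 = 0·-1 + 1·-3 = -3
  a_6 = 0·-3 + 1·-1 = -1
  a_7 = 0·-1 + 1·-3 = -3
  a_8 = 0·-3 + 1·-1 = -1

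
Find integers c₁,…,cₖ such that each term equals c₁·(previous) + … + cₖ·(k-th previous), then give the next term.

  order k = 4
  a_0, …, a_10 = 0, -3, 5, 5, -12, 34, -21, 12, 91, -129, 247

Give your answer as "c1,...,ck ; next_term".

  a_4 = -1·5 + 1·5 + 4·-3 + 1·0 = -12
  a_5 = -1·-12 + 1·5 + 4·5 + 1·-3 = 34
  a_6 = -1·34 + 1·-12 + 4·5 + 1·5 = -21
  a_7 = -1·-21 + 1·34 + 4·-12 + 1·5 = 12
  a_8 = -1·12 + 1·-21 + 4·34 + 1·-12 = 91
  a_9 = -1·91 + 1·12 + 4·-21 + 1·34 = -129
  a_10 = -1·-129 + 1·91 + 4·12 + 1·-21 = 247
  a_11 = -1·247 + 1·-129 + 4·91 + 1·12 = 0

-1,1,4,1 ; 0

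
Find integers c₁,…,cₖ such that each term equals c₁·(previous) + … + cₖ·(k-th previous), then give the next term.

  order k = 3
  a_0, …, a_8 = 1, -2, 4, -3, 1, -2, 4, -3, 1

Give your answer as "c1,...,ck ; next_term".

-1,-1,-1 ; -2

  a_3 = -1·4 + -1·-2 + -1·1 = -3
  a_4 = -1·-3 + -1·4 + -1·-2 = 1
  a_5 = -1·1 + -1·-3 + -1·4 = -2
  a_6 = -1·-2 + -1·1 + -1·-3 = 4
  a_7 = -1·4 + -1·-2 + -1·1 = -3
  a_8 = -1·-3 + -1·4 + -1·-2 = 1
  a_9 = -1·1 + -1·-3 + -1·4 = -2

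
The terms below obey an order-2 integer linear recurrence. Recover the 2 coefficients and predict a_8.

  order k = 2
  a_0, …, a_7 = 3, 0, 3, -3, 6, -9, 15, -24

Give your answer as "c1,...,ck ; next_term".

  a_2 = -1·0 + 1·3 = 3
  a_3 = -1·3 + 1·0 = -3
  a_4 = -1·-3 + 1·3 = 6
  a_5 = -1·6 + 1·-3 = -9
  a_6 = -1·-9 + 1·6 = 15
  a_7 = -1·15 + 1·-9 = -24
  a_8 = -1·-24 + 1·15 = 39

-1,1 ; 39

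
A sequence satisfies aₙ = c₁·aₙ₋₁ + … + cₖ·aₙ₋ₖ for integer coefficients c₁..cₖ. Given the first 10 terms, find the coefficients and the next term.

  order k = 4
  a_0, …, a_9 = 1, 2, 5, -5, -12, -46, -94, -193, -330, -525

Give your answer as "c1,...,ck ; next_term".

  a_4 = 2·-5 + 1·5 + -3·2 + -1·1 = -12
  a_5 = 2·-12 + 1·-5 + -3·5 + -1·2 = -46
  a_6 = 2·-46 + 1·-12 + -3·-5 + -1·5 = -94
  a_7 = 2·-94 + 1·-46 + -3·-12 + -1·-5 = -193
  a_8 = 2·-193 + 1·-94 + -3·-46 + -1·-12 = -330
  a_9 = 2·-330 + 1·-193 + -3·-94 + -1·-46 = -525
  a_10 = 2·-525 + 1·-330 + -3·-193 + -1·-94 = -707

2,1,-3,-1 ; -707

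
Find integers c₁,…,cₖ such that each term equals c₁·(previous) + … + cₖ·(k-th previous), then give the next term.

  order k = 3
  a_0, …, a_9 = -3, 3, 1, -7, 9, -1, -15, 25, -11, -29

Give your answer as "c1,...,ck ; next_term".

-1,-1,1 ; 65

  a_3 = -1·1 + -1·3 + 1·-3 = -7
  a_4 = -1·-7 + -1·1 + 1·3 = 9
  a_5 = -1·9 + -1·-7 + 1·1 = -1
  a_6 = -1·-1 + -1·9 + 1·-7 = -15
  a_7 = -1·-15 + -1·-1 + 1·9 = 25
  a_8 = -1·25 + -1·-15 + 1·-1 = -11
  a_9 = -1·-11 + -1·25 + 1·-15 = -29
  a_10 = -1·-29 + -1·-11 + 1·25 = 65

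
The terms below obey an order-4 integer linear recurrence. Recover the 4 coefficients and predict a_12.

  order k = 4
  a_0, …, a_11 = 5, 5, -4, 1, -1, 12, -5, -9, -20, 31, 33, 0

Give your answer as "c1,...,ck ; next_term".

  a_4 = 0·1 + -1·-4 + -2·5 + 1·5 = -1
  a_5 = 0·-1 + -1·1 + -2·-4 + 1·5 = 12
  a_6 = 0·12 + -1·-1 + -2·1 + 1·-4 = -5
  a_7 = 0·-5 + -1·12 + -2·-1 + 1·1 = -9
  a_8 = 0·-9 + -1·-5 + -2·12 + 1·-1 = -20
  a_9 = 0·-20 + -1·-9 + -2·-5 + 1·12 = 31
  a_10 = 0·31 + -1·-20 + -2·-9 + 1·-5 = 33
  a_11 = 0·33 + -1·31 + -2·-20 + 1·-9 = 0
  a_12 = 0·0 + -1·33 + -2·31 + 1·-20 = -115

0,-1,-2,1 ; -115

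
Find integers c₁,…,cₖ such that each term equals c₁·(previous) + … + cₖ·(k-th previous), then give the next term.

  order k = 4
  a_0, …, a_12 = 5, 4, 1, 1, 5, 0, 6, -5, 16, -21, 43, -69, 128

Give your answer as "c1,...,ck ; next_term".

  a_4 = -1·1 + 1·1 + 0·4 + 1·5 = 5
  a_5 = -1·5 + 1·1 + 0·1 + 1·4 = 0
  a_6 = -1·0 + 1·5 + 0·1 + 1·1 = 6
  a_7 = -1·6 + 1·0 + 0·5 + 1·1 = -5
  a_8 = -1·-5 + 1·6 + 0·0 + 1·5 = 16
  a_9 = -1·16 + 1·-5 + 0·6 + 1·0 = -21
  a_10 = -1·-21 + 1·16 + 0·-5 + 1·6 = 43
  a_11 = -1·43 + 1·-21 + 0·16 + 1·-5 = -69
  a_12 = -1·-69 + 1·43 + 0·-21 + 1·16 = 128
  a_13 = -1·128 + 1·-69 + 0·43 + 1·-21 = -218

-1,1,0,1 ; -218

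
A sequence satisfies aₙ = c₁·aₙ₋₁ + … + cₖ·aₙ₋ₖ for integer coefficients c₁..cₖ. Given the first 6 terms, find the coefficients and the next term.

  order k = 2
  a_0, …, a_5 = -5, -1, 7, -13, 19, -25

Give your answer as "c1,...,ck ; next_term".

-2,-1 ; 31

  a_2 = -2·-1 + -1·-5 = 7
  a_3 = -2·7 + -1·-1 = -13
  a_4 = -2·-13 + -1·7 = 19
  a_5 = -2·19 + -1·-13 = -25
  a_6 = -2·-25 + -1·19 = 31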